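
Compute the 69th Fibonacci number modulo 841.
320

Matrix identity: Q^n = [[F_(n+1), F_n], [F_n, F_(n-1)]] with Q = [[1,1],[1,0]].
n = 69 = 1000101₂. Square-and-multiply, entries mod 841:
Q^1 = [[1,1],[1,0]]
Q^2 = (Q^1)² = [[2,1],[1,1]]
Q^4 = (Q^2)² = [[5,3],[3,2]]
Q^8 = (Q^4)² = [[34,21],[21,13]]
Q^17 = (Q^8)²·Q = [[61,756],[756,146]]
Q^34 = (Q^17)² = [[13,66],[66,788]]
Q^69 = (Q^34)²·Q = [[203,320],[320,724]]
F_69 mod 841 = Q^69[0][1] = 320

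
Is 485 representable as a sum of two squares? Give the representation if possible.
1² + 22² (a=1, b=22)

Factorization: 485 = 5 × 97
By Fermat: n is sum of two squares iff every prime p ≡ 3 (mod 4) appears to even power.
All primes ≡ 3 (mod 4) appear to even power.
Search a = 0, 1, 2, … for 485 - a² a perfect square: first hit at a = 1: 485 - 1 = 484 = 22².
485 = 1² + 22² = 1 + 484 ✓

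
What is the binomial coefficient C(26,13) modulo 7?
0

Using Lucas' theorem:
Write n=26 and k=13 in base 7:
n in base 7: [3, 5]
k in base 7: [1, 6]
C(26,13) mod 7 = ∏ C(n_i, k_i) mod 7
Digit binomials (mod 7): C(3,1) = 3; C(5,6) = 0 (k_i > n_i)
Product: 3 × 0 = 0 ≡ 0 (mod 7)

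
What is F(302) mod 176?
89

Matrix identity: Q^n = [[F_(n+1), F_n], [F_n, F_(n-1)]] with Q = [[1,1],[1,0]].
n = 302 = 100101110₂. Square-and-multiply, entries mod 176:
Q^1 = [[1,1],[1,0]]
Q^2 = (Q^1)² = [[2,1],[1,1]]
Q^4 = (Q^2)² = [[5,3],[3,2]]
Q^9 = (Q^4)²·Q = [[55,34],[34,21]]
Q^18 = (Q^9)² = [[133,120],[120,13]]
Q^37 = (Q^18)²·Q = [[153,57],[57,96]]
Q^75 = (Q^37)²·Q = [[19,82],[82,113]]
Q^151 = (Q^75)²·Q = [[133,45],[45,88]]
Q^302 = (Q^151)² = [[2,89],[89,89]]
F_302 mod 176 = Q^302[0][1] = 89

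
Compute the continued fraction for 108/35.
[3; 11, 1, 2]

Euclidean algorithm steps:
108 = 3 × 35 + 3
35 = 11 × 3 + 2
3 = 1 × 2 + 1
2 = 2 × 1 + 0
Continued fraction: [3; 11, 1, 2]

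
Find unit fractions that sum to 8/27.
1/4 + 1/22 + 1/1188

Greedy algorithm:
8/27: ceiling(27/8) = 4, use 1/4
5/108: ceiling(108/5) = 22, use 1/22
1/1188: ceiling(1188/1) = 1188, use 1/1188
Result: 8/27 = 1/4 + 1/22 + 1/1188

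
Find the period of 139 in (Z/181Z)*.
10

181 is prime, so ord(139) divides φ(181) = 180.
Divisors of 180: 1, 2, 3, 4, 5, 6, 9, 10, 12, 15, 18, 20, 30, 36, 45, 60, 90, 180.
Repeated squaring: 139^1 ≡ 139, 139^2 ≡ 135, 139^4 ≡ 125, 139^8 ≡ 59, 139^16 ≡ 42, 139^32 ≡ 135, 139^64 ≡ 125, 139^128 ≡ 59 (mod 181).
Test 139^d mod 181 for each divisor d in increasing order:
139^1 ≡ 139
139^2 ≡ 135
139^3 = 139^2·139^1 ≡ 122
139^4 ≡ 125
139^5 = 139^4·139^1 ≡ 180
139^6 = 139^4·139^2 ≡ 42
139^9 = 139^8·139^1 ≡ 56
139^10 = 139^8·139^2 ≡ 1  ← first divisor giving 1
The order is 10.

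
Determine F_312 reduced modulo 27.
9

Matrix identity: Q^n = [[F_(n+1), F_n], [F_n, F_(n-1)]] with Q = [[1,1],[1,0]].
n = 312 = 100111000₂. Square-and-multiply, entries mod 27:
Q^1 = [[1,1],[1,0]]
Q^2 = (Q^1)² = [[2,1],[1,1]]
Q^4 = (Q^2)² = [[5,3],[3,2]]
Q^9 = (Q^4)²·Q = [[1,7],[7,21]]
Q^19 = (Q^9)²·Q = [[15,23],[23,19]]
Q^39 = (Q^19)²·Q = [[24,25],[25,26]]
Q^78 = (Q^39)² = [[13,8],[8,5]]
Q^156 = (Q^78)² = [[17,9],[9,8]]
Q^312 = (Q^156)² = [[19,9],[9,10]]
F_312 mod 27 = Q^312[0][1] = 9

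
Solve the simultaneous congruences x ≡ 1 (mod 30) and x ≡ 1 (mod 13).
1

Using Chinese Remainder Theorem:
M = 30 × 13 = 390
M1 = 13, M2 = 30
y1 = 13^(-1) mod 30 = 7
y2 = 30^(-1) mod 13 = 10
x = (1×13×7 + 1×30×10) mod 390 = 1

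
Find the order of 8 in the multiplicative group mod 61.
20

61 is prime, so ord(8) divides φ(61) = 60.
Divisors of 60: 1, 2, 3, 4, 5, 6, 10, 12, 15, 20, 30, 60.
Repeated squaring: 8^1 ≡ 8, 8^2 ≡ 3, 8^4 ≡ 9, 8^8 ≡ 20, 8^16 ≡ 34, 8^32 ≡ 58 (mod 61).
Test 8^d mod 61 for each divisor d in increasing order:
8^1 ≡ 8
8^2 ≡ 3
8^3 = 8^2·8^1 ≡ 24
8^4 ≡ 9
8^5 = 8^4·8^1 ≡ 11
8^6 = 8^4·8^2 ≡ 27
8^10 = 8^8·8^2 ≡ 60
8^12 = 8^8·8^4 ≡ 58
8^15 = 8^8·8^4·8^2·8^1 ≡ 50
8^20 = 8^16·8^4 ≡ 1  ← first divisor giving 1
The order is 20.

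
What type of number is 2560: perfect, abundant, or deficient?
abundant

Proper divisors of 2560: sum = 1 + 2 + 4 + 5 + 8 + 10 + 16 + 20 + ... + 320 + 512 + 640 + 1280 (19 divisors) = 3578
Since 3578 > 2560, 2560 is abundant.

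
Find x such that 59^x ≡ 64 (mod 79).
36

Baby-step giant-step with step n = ⌈√79⌉ = 9.
Baby steps 59^j mod 79 (j:value) for j=0..8: 0:1, 1:59, 2:5, 3:58, 4:25, 5:53, 6:46, 7:28, 8:72.
Giant-step multiplier: 59^(-9) ≡ 59^(78-9) = 59^69 ≡ 57 (mod 79).
Giant steps γ_i = 64·57^i mod 79: γ_0=64, γ_1=14, γ_2=8, γ_3=61, γ_4=1 (in table at j=0).
x = i·n + j = 4·9 + 0 = 36.
Check: 59^36 ≡ 64 (mod 79).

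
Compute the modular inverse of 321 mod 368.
321

gcd(321, 368) = 1, so the inverse exists.
Extended Euclidean algorithm on (368, 321):
368 = 1 × 321 + 47  ⟹  47 = (1)·368 + (-1)·321
321 = 6 × 47 + 39  ⟹  39 = (-6)·368 + (7)·321
47 = 1 × 39 + 8  ⟹  8 = (7)·368 + (-8)·321
39 = 4 × 8 + 7  ⟹  7 = (-34)·368 + (39)·321
8 = 1 × 7 + 1  ⟹  1 = (41)·368 + (-47)·321
So (-47)·321 ≡ 1 (mod 368), i.e. 321^(-1) ≡ -47 ≡ 321 (mod 368).
Check: 321 × 321 = 103041 ≡ 1 (mod 368)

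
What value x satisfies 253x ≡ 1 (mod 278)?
189

gcd(253, 278) = 1, so the inverse exists.
Extended Euclidean algorithm on (278, 253):
278 = 1 × 253 + 25  ⟹  25 = (1)·278 + (-1)·253
253 = 10 × 25 + 3  ⟹  3 = (-10)·278 + (11)·253
25 = 8 × 3 + 1  ⟹  1 = (81)·278 + (-89)·253
So (-89)·253 ≡ 1 (mod 278), i.e. 253^(-1) ≡ -89 ≡ 189 (mod 278).
Check: 253 × 189 = 47817 ≡ 1 (mod 278)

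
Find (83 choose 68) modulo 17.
1

Using Lucas' theorem:
Write n=83 and k=68 in base 17:
n in base 17: [4, 15]
k in base 17: [4, 0]
C(83,68) mod 17 = ∏ C(n_i, k_i) mod 17
Digit binomials (mod 17): C(4,4) = 1; C(15,0) = 1
Product: 1 × 1 = 1 ≡ 1 (mod 17)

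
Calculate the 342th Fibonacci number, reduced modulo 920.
376

Matrix identity: Q^n = [[F_(n+1), F_n], [F_n, F_(n-1)]] with Q = [[1,1],[1,0]].
n = 342 = 101010110₂. Square-and-multiply, entries mod 920:
Q^1 = [[1,1],[1,0]]
Q^2 = (Q^1)² = [[2,1],[1,1]]
Q^5 = (Q^2)²·Q = [[8,5],[5,3]]
Q^10 = (Q^5)² = [[89,55],[55,34]]
Q^21 = (Q^10)²·Q = [[231,826],[826,325]]
Q^42 = (Q^21)² = [[557,176],[176,381]]
Q^85 = (Q^42)²·Q = [[313,825],[825,408]]
Q^171 = (Q^85)²·Q = [[779,274],[274,505]]
Q^342 = (Q^171)² = [[197,376],[376,741]]
F_342 mod 920 = Q^342[0][1] = 376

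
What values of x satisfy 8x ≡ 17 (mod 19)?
x ≡ 14 (mod 19)

gcd(8, 19) = 1, which divides 17, so solutions exist.
Find 8^(-1) mod 19 by the extended Euclidean algorithm:
19 = 2 × 8 + 3  ⟹  3 = (1)·19 + (-2)·8
8 = 2 × 3 + 2  ⟹  2 = (-2)·19 + (5)·8
3 = 1 × 2 + 1  ⟹  1 = (3)·19 + (-7)·8
So (-7)·8 ≡ 1 (mod 19), i.e. 8^(-1) ≡ -7 ≡ 12 (mod 19).
x ≡ 12 × 17 = 204 ≡ 14 (mod 19).
Check: 8 × 14 = 112 ≡ 17 (mod 19).
Unique solution: x ≡ 14 (mod 19)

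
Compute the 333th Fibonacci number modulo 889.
520

Matrix identity: Q^n = [[F_(n+1), F_n], [F_n, F_(n-1)]] with Q = [[1,1],[1,0]].
n = 333 = 101001101₂. Square-and-multiply, entries mod 889:
Q^1 = [[1,1],[1,0]]
Q^2 = (Q^1)² = [[2,1],[1,1]]
Q^5 = (Q^2)²·Q = [[8,5],[5,3]]
Q^10 = (Q^5)² = [[89,55],[55,34]]
Q^20 = (Q^10)² = [[278,542],[542,625]]
Q^41 = (Q^20)²·Q = [[811,335],[335,476]]
Q^83 = (Q^41)²·Q = [[52,72],[72,869]]
Q^166 = (Q^83)² = [[776,526],[526,250]]
Q^333 = (Q^166)²·Q = [[573,520],[520,53]]
F_333 mod 889 = Q^333[0][1] = 520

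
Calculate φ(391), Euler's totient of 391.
352

391 = 17 × 23
φ(n) = n × ∏(1 - 1/p) for each prime p dividing n
φ(391) = 391 × (1 - 1/17) × (1 - 1/23) = 352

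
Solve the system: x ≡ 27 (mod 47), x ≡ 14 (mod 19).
356

Using Chinese Remainder Theorem:
M = 47 × 19 = 893
M1 = 19, M2 = 47
y1 = 19^(-1) mod 47 = 5
y2 = 47^(-1) mod 19 = 17
x = (27×19×5 + 14×47×17) mod 893 = 356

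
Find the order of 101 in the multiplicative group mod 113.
112

113 is prime, so ord(101) divides φ(113) = 112.
Divisors of 112: 1, 2, 4, 7, 8, 14, 16, 28, 56, 112.
Repeated squaring: 101^1 ≡ 101, 101^2 ≡ 31, 101^4 ≡ 57, 101^8 ≡ 85, 101^16 ≡ 106, 101^32 ≡ 49, 101^64 ≡ 28 (mod 113).
Test 101^d mod 113 for each divisor d in increasing order:
101^1 ≡ 101
101^2 ≡ 31
101^4 ≡ 57
101^7 = 101^4·101^2·101^1 ≡ 40
101^8 ≡ 85
101^14 = 101^8·101^4·101^2 ≡ 18
101^16 ≡ 106
101^28 = 101^16·101^8·101^4 ≡ 98
101^56 = 101^32·101^16·101^8 ≡ 112
101^112 = 101^64·101^32·101^16 ≡ 1  ← first divisor giving 1
The order is 112.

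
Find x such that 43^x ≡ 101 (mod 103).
37

Baby-step giant-step with step n = ⌈√103⌉ = 11.
Baby steps 43^j mod 103 (j:value) for j=0..10: 0:1, 1:43, 2:98, 3:94, 4:25, 5:45, 6:81, 7:84, 8:7, 9:95, 10:68.
Giant-step multiplier: 43^(-11) ≡ 43^(102-11) = 43^91 ≡ 85 (mod 103).
Giant steps γ_i = 101·85^i mod 103: γ_0=101, γ_1=36, γ_2=73, γ_3=25 (in table at j=4).
x = i·n + j = 3·11 + 4 = 37.
Check: 43^37 ≡ 101 (mod 103).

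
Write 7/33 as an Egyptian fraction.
1/5 + 1/83 + 1/13695

Greedy algorithm:
7/33: ceiling(33/7) = 5, use 1/5
2/165: ceiling(165/2) = 83, use 1/83
1/13695: ceiling(13695/1) = 13695, use 1/13695
Result: 7/33 = 1/5 + 1/83 + 1/13695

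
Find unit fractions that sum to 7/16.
1/3 + 1/10 + 1/240

Greedy algorithm:
7/16: ceiling(16/7) = 3, use 1/3
5/48: ceiling(48/5) = 10, use 1/10
1/240: ceiling(240/1) = 240, use 1/240
Result: 7/16 = 1/3 + 1/10 + 1/240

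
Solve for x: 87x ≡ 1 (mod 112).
103

gcd(87, 112) = 1, so the inverse exists.
Extended Euclidean algorithm on (112, 87):
112 = 1 × 87 + 25  ⟹  25 = (1)·112 + (-1)·87
87 = 3 × 25 + 12  ⟹  12 = (-3)·112 + (4)·87
25 = 2 × 12 + 1  ⟹  1 = (7)·112 + (-9)·87
So (-9)·87 ≡ 1 (mod 112), i.e. 87^(-1) ≡ -9 ≡ 103 (mod 112).
Check: 87 × 103 = 8961 ≡ 1 (mod 112)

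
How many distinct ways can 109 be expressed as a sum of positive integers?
541946240

p(n) counts ways to write n as a sum of positive integers (order ignored).
Euler's pentagonal recurrence: p(k) = p(k-1) + p(k-2) - p(k-5) - p(k-7) + p(k-12) + p(k-15) - ... (offsets j(3j∓1)/2, signs ++--, p(0)=1, p(<0)=0).
DP table for k = 0..108: p(0)=1, p(1)=1, p(2)=2, p(3)=3, p(4)=5, p(5)=7, p(6)=11, p(7)=15, p(8)=22, p(9)=30, p(10)=42, p(11)=56, p(12)=77, p(13)=101, p(14)=135, p(15)=176, p(16)=231, p(17)=297, p(18)=385, p(19)=490, p(20)=627, p(21)=792, p(22)=1002, p(23)=1255, p(24)=1575, p(25)=1958, p(26)=2436, p(27)=3010, p(28)=3718, p(29)=4565, p(30)=5604, p(31)=6842, p(32)=8349, p(33)=10143, p(34)=12310, p(35)=14883, p(36)=17977, p(37)=21637, p(38)=26015, p(39)=31185, p(40)=37338, p(41)=44583, p(42)=53174, p(43)=63261, p(44)=75175, p(45)=89134, p(46)=105558, p(47)=124754, p(48)=147273, p(49)=173525, p(50)=204226, p(51)=239943, p(52)=281589, p(53)=329931, p(54)=386155, p(55)=451276, p(56)=526823, p(57)=614154, p(58)=715220, p(59)=831820, p(60)=966467, p(61)=1121505, p(62)=1300156, p(63)=1505499, p(64)=1741630, p(65)=2012558, p(66)=2323520, p(67)=2679689, p(68)=3087735, p(69)=3554345, p(70)=4087968, p(71)=4697205, p(72)=5392783, p(73)=6185689, p(74)=7089500, p(75)=8118264, p(76)=9289091, p(77)=10619863, p(78)=12132164, p(79)=13848650, p(80)=15796476, p(81)=18004327, p(82)=20506255, p(83)=23338469, p(84)=26543660, p(85)=30167357, p(86)=34262962, p(87)=38887673, p(88)=44108109, p(89)=49995925, p(90)=56634173, p(91)=64112359, p(92)=72533807, p(93)=82010177, p(94)=92669720, p(95)=104651419, p(96)=118114304, p(97)=133230930, p(98)=150198136, p(99)=169229875, p(100)=190569292, p(101)=214481126, p(102)=241265379, p(103)=271248950, p(104)=304801365, p(105)=342325709, p(106)=384276336, p(107)=431149389, p(108)=483502844.
Final step: p(109) = p(108) + p(107) - p(104) - p(102) + p(97) + p(94) - p(87) - p(83) + p(74) + p(69) - p(58) - p(52) + p(39) + p(32) - p(17) - p(9)
= 483502844 + 431149389 - 304801365 - 241265379 + 133230930 + 92669720 - 38887673 - 23338469 + 7089500 + 3554345 - 715220 - 281589 + 31185 + 8349 - 297 - 30
= 541946240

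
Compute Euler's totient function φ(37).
36

37 = 37
φ(n) = n × ∏(1 - 1/p) for each prime p dividing n
φ(37) = 37 × (1 - 1/37) = 36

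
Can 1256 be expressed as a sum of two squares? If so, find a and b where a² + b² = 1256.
10² + 34² (a=10, b=34)

Factorization: 1256 = 2^3 × 157
By Fermat: n is sum of two squares iff every prime p ≡ 3 (mod 4) appears to even power.
All primes ≡ 3 (mod 4) appear to even power.
Search a = 0, 1, 2, … for 1256 - a² a perfect square: first hit at a = 10: 1256 - 100 = 1156 = 34².
1256 = 10² + 34² = 100 + 1156 ✓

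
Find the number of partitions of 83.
23338469

p(n) counts ways to write n as a sum of positive integers (order ignored).
Euler's pentagonal recurrence: p(k) = p(k-1) + p(k-2) - p(k-5) - p(k-7) + p(k-12) + p(k-15) - ... (offsets j(3j∓1)/2, signs ++--, p(0)=1, p(<0)=0).
DP table for k = 0..82: p(0)=1, p(1)=1, p(2)=2, p(3)=3, p(4)=5, p(5)=7, p(6)=11, p(7)=15, p(8)=22, p(9)=30, p(10)=42, p(11)=56, p(12)=77, p(13)=101, p(14)=135, p(15)=176, p(16)=231, p(17)=297, p(18)=385, p(19)=490, p(20)=627, p(21)=792, p(22)=1002, p(23)=1255, p(24)=1575, p(25)=1958, p(26)=2436, p(27)=3010, p(28)=3718, p(29)=4565, p(30)=5604, p(31)=6842, p(32)=8349, p(33)=10143, p(34)=12310, p(35)=14883, p(36)=17977, p(37)=21637, p(38)=26015, p(39)=31185, p(40)=37338, p(41)=44583, p(42)=53174, p(43)=63261, p(44)=75175, p(45)=89134, p(46)=105558, p(47)=124754, p(48)=147273, p(49)=173525, p(50)=204226, p(51)=239943, p(52)=281589, p(53)=329931, p(54)=386155, p(55)=451276, p(56)=526823, p(57)=614154, p(58)=715220, p(59)=831820, p(60)=966467, p(61)=1121505, p(62)=1300156, p(63)=1505499, p(64)=1741630, p(65)=2012558, p(66)=2323520, p(67)=2679689, p(68)=3087735, p(69)=3554345, p(70)=4087968, p(71)=4697205, p(72)=5392783, p(73)=6185689, p(74)=7089500, p(75)=8118264, p(76)=9289091, p(77)=10619863, p(78)=12132164, p(79)=13848650, p(80)=15796476, p(81)=18004327, p(82)=20506255.
Final step: p(83) = p(82) + p(81) - p(78) - p(76) + p(71) + p(68) - p(61) - p(57) + p(48) + p(43) - p(32) - p(26) + p(13) + p(6)
= 20506255 + 18004327 - 12132164 - 9289091 + 4697205 + 3087735 - 1121505 - 614154 + 147273 + 63261 - 8349 - 2436 + 101 + 11
= 23338469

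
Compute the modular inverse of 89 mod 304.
41

gcd(89, 304) = 1, so the inverse exists.
Extended Euclidean algorithm on (304, 89):
304 = 3 × 89 + 37  ⟹  37 = (1)·304 + (-3)·89
89 = 2 × 37 + 15  ⟹  15 = (-2)·304 + (7)·89
37 = 2 × 15 + 7  ⟹  7 = (5)·304 + (-17)·89
15 = 2 × 7 + 1  ⟹  1 = (-12)·304 + (41)·89
So (41)·89 ≡ 1 (mod 304), i.e. 89^(-1) ≡ 41 (mod 304).
Check: 89 × 41 = 3649 ≡ 1 (mod 304)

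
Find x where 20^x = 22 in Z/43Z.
39

Baby-step giant-step with step n = ⌈√43⌉ = 7.
Baby steps 20^j mod 43 (j:value) for j=0..6: 0:1, 1:20, 2:13, 3:2, 4:40, 5:26, 6:4.
Giant-step multiplier: 20^(-7) ≡ 20^(42-7) = 20^35 ≡ 7 (mod 43).
Giant steps γ_i = 22·7^i mod 43: γ_0=22, γ_1=25, γ_2=3, γ_3=21, γ_4=18, γ_5=40 (in table at j=4).
x = i·n + j = 5·7 + 4 = 39.
Check: 20^39 ≡ 22 (mod 43).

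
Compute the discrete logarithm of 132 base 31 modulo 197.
128

Baby-step giant-step with step n = ⌈√197⌉ = 15.
Baby steps 31^j mod 197 (j:value) for j=0..14: 0:1, 1:31, 2:173, 3:44, 4:182, 5:126, 6:163, 7:128, 8:28, 9:80, 10:116, 11:50, 12:171, 13:179, 14:33.
Giant-step multiplier: 31^(-15) ≡ 31^(196-15) = 31^181 ≡ 140 (mod 197).
Giant steps γ_i = 132·140^i mod 197: γ_0=132, γ_1=159, γ_2=196, γ_3=57, γ_4=100, γ_5=13, γ_6=47, γ_7=79, γ_8=28 (in table at j=8).
x = i·n + j = 8·15 + 8 = 128.
Check: 31^128 ≡ 132 (mod 197).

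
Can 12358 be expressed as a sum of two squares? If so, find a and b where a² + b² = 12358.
Not possible

Factorization: 12358 = 2 × 37 × 167
By Fermat: n is sum of two squares iff every prime p ≡ 3 (mod 4) appears to even power.
Prime(s) ≡ 3 (mod 4) with odd exponent: [(167, 1)]
Therefore 12358 cannot be expressed as a² + b².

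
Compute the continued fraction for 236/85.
[2; 1, 3, 2, 9]

Euclidean algorithm steps:
236 = 2 × 85 + 66
85 = 1 × 66 + 19
66 = 3 × 19 + 9
19 = 2 × 9 + 1
9 = 9 × 1 + 0
Continued fraction: [2; 1, 3, 2, 9]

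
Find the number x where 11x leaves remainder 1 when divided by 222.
101

gcd(11, 222) = 1, so the inverse exists.
Extended Euclidean algorithm on (222, 11):
222 = 20 × 11 + 2  ⟹  2 = (1)·222 + (-20)·11
11 = 5 × 2 + 1  ⟹  1 = (-5)·222 + (101)·11
So (101)·11 ≡ 1 (mod 222), i.e. 11^(-1) ≡ 101 (mod 222).
Check: 11 × 101 = 1111 ≡ 1 (mod 222)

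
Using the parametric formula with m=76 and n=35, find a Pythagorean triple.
(4551, 5320, 7001)

Euclid's formula: a = m² - n², b = 2mn, c = m² + n²
m = 76, n = 35
a = 76² - 35² = 5776 - 1225 = 4551
b = 2 × 76 × 35 = 5320
c = 76² + 35² = 5776 + 1225 = 7001
Verification: 4551² + 5320² = 20711601 + 28302400 = 49014001 = 7001² ✓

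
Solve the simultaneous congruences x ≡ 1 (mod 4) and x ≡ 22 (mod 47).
69

Using Chinese Remainder Theorem:
M = 4 × 47 = 188
M1 = 47, M2 = 4
y1 = 47^(-1) mod 4 = 3
y2 = 4^(-1) mod 47 = 12
x = (1×47×3 + 22×4×12) mod 188 = 69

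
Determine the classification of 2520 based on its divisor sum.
abundant

Proper divisors of 2520: sum = 1 + 2 + 3 + 4 + 5 + 6 + 7 + 8 + ... + 504 + 630 + 840 + 1260 (47 divisors) = 6840
Since 6840 > 2520, 2520 is abundant.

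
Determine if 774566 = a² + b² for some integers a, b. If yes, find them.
Not possible

Factorization: 774566 = 2 × 13 × 31^3
By Fermat: n is sum of two squares iff every prime p ≡ 3 (mod 4) appears to even power.
Prime(s) ≡ 3 (mod 4) with odd exponent: [(31, 3)]
Therefore 774566 cannot be expressed as a² + b².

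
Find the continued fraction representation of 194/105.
[1; 1, 5, 1, 1, 3, 2]

Euclidean algorithm steps:
194 = 1 × 105 + 89
105 = 1 × 89 + 16
89 = 5 × 16 + 9
16 = 1 × 9 + 7
9 = 1 × 7 + 2
7 = 3 × 2 + 1
2 = 2 × 1 + 0
Continued fraction: [1; 1, 5, 1, 1, 3, 2]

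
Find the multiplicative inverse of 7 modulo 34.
5

gcd(7, 34) = 1, so the inverse exists.
Extended Euclidean algorithm on (34, 7):
34 = 4 × 7 + 6  ⟹  6 = (1)·34 + (-4)·7
7 = 1 × 6 + 1  ⟹  1 = (-1)·34 + (5)·7
So (5)·7 ≡ 1 (mod 34), i.e. 7^(-1) ≡ 5 (mod 34).
Check: 7 × 5 = 35 ≡ 1 (mod 34)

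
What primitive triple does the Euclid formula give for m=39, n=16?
(1265, 1248, 1777)

Euclid's formula: a = m² - n², b = 2mn, c = m² + n²
m = 39, n = 16
a = 39² - 16² = 1521 - 256 = 1265
b = 2 × 39 × 16 = 1248
c = 39² + 16² = 1521 + 256 = 1777
Verification: 1265² + 1248² = 1600225 + 1557504 = 3157729 = 1777² ✓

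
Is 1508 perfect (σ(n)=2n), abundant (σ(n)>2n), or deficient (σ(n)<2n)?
deficient

Proper divisors of 1508: sum = 1 + 2 + 4 + 13 + 26 + 29 + 52 + 58 + 116 + 377 + 754 = 1432
Since 1432 < 1508, 1508 is deficient.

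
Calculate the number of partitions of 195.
2580840212973

p(n) counts ways to write n as a sum of positive integers (order ignored).
Euler's pentagonal recurrence: p(k) = p(k-1) + p(k-2) - p(k-5) - p(k-7) + p(k-12) + p(k-15) - ... (offsets j(3j∓1)/2, signs ++--, p(0)=1, p(<0)=0).
DP table for k = 0..194: p(0)=1, p(1)=1, p(2)=2, p(3)=3, p(4)=5, p(5)=7, p(6)=11, p(7)=15, p(8)=22, p(9)=30, p(10)=42, p(11)=56, p(12)=77, p(13)=101, p(14)=135, p(15)=176, p(16)=231, p(17)=297, p(18)=385, p(19)=490, p(20)=627, p(21)=792, p(22)=1002, p(23)=1255, p(24)=1575, p(25)=1958, p(26)=2436, p(27)=3010, p(28)=3718, p(29)=4565, p(30)=5604, p(31)=6842, p(32)=8349, p(33)=10143, p(34)=12310, p(35)=14883, p(36)=17977, p(37)=21637, p(38)=26015, p(39)=31185, p(40)=37338, p(41)=44583, p(42)=53174, p(43)=63261, p(44)=75175, p(45)=89134, p(46)=105558, p(47)=124754, p(48)=147273, p(49)=173525, p(50)=204226, p(51)=239943, p(52)=281589, p(53)=329931, p(54)=386155, p(55)=451276, p(56)=526823, p(57)=614154, p(58)=715220, p(59)=831820, p(60)=966467, p(61)=1121505, p(62)=1300156, p(63)=1505499, p(64)=1741630, p(65)=2012558, p(66)=2323520, p(67)=2679689, p(68)=3087735, p(69)=3554345, p(70)=4087968, p(71)=4697205, p(72)=5392783, p(73)=6185689, p(74)=7089500, p(75)=8118264, p(76)=9289091, p(77)=10619863, p(78)=12132164, p(79)=13848650, p(80)=15796476, p(81)=18004327, p(82)=20506255, p(83)=23338469, p(84)=26543660, p(85)=30167357, p(86)=34262962, p(87)=38887673, p(88)=44108109, p(89)=49995925, p(90)=56634173, p(91)=64112359, p(92)=72533807, p(93)=82010177, p(94)=92669720, p(95)=104651419, p(96)=118114304, p(97)=133230930, p(98)=150198136, p(99)=169229875, p(100)=190569292, p(101)=214481126, p(102)=241265379, p(103)=271248950, p(104)=304801365, p(105)=342325709, p(106)=384276336, p(107)=431149389, p(108)=483502844, p(109)=541946240, p(110)=607163746, p(111)=679903203, p(112)=761002156, p(113)=851376628, p(114)=952050665, p(115)=1064144451, p(116)=1188908248, p(117)=1327710076, p(118)=1482074143, p(119)=1653668665, p(120)=1844349560, p(121)=2056148051, p(122)=2291320912, p(123)=2552338241, p(124)=2841940500, p(125)=3163127352, p(126)=3519222692, p(127)=3913864295, p(128)=4351078600, p(129)=4835271870, p(130)=5371315400, p(131)=5964539504, p(132)=6620830889, p(133)=7346629512, p(134)=8149040695, p(135)=9035836076, p(136)=10015581680, p(137)=11097645016, p(138)=12292341831, p(139)=13610949895, p(140)=15065878135, p(141)=16670689208, p(142)=18440293320, p(143)=20390982757, p(144)=22540654445, p(145)=24908858009, p(146)=27517052599, p(147)=30388671978, p(148)=33549419497, p(149)=37027355200, p(150)=40853235313, p(151)=45060624582, p(152)=49686288421, p(153)=54770336324, p(154)=60356673280, p(155)=66493182097, p(156)=73232243759, p(157)=80630964769, p(158)=88751778802, p(159)=97662728555, p(160)=107438159466, p(161)=118159068427, p(162)=129913904637, p(163)=142798995930, p(164)=156919475295, p(165)=172389800255, p(166)=189334822579, p(167)=207890420102, p(168)=228204732751, p(169)=250438925115, p(170)=274768617130, p(171)=301384802048, p(172)=330495499613, p(173)=362326859895, p(174)=397125074750, p(175)=435157697830, p(176)=476715857290, p(177)=522115831195, p(178)=571701605655, p(179)=625846753120, p(180)=684957390936, p(181)=749474411781, p(182)=819876908323, p(183)=896684817527, p(184)=980462880430, p(185)=1071823774337, p(186)=1171432692373, p(187)=1280011042268, p(188)=1398341745571, p(189)=1527273599625, p(190)=1667727404093, p(191)=1820701100652, p(192)=1987276856363, p(193)=2168627105469, p(194)=2366022741845.
Final step: p(195) = p(194) + p(193) - p(190) - p(188) + p(183) + p(180) - p(173) - p(169) + p(160) + p(155) - p(144) - p(138) + p(125) + p(118) - p(103) - p(95) + p(78) + p(69) - p(50) - p(40) + p(19) + p(8)
= 2366022741845 + 2168627105469 - 1667727404093 - 1398341745571 + 896684817527 + 684957390936 - 362326859895 - 250438925115 + 107438159466 + 66493182097 - 22540654445 - 12292341831 + 3163127352 + 1482074143 - 271248950 - 104651419 + 12132164 + 3554345 - 204226 - 37338 + 490 + 22
= 2580840212973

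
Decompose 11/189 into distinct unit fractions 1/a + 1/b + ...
1/18 + 1/378

Greedy algorithm:
11/189: ceiling(189/11) = 18, use 1/18
1/378: ceiling(378/1) = 378, use 1/378
Result: 11/189 = 1/18 + 1/378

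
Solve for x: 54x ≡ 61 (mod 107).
x ≡ 15 (mod 107)

gcd(54, 107) = 1, which divides 61, so solutions exist.
Find 54^(-1) mod 107 by the extended Euclidean algorithm:
107 = 1 × 54 + 53  ⟹  53 = (1)·107 + (-1)·54
54 = 1 × 53 + 1  ⟹  1 = (-1)·107 + (2)·54
So (2)·54 ≡ 1 (mod 107), i.e. 54^(-1) ≡ 2 (mod 107).
x ≡ 2 × 61 = 122 ≡ 15 (mod 107).
Check: 54 × 15 = 810 ≡ 61 (mod 107).
Unique solution: x ≡ 15 (mod 107)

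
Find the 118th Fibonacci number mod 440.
439

Matrix identity: Q^n = [[F_(n+1), F_n], [F_n, F_(n-1)]] with Q = [[1,1],[1,0]].
n = 118 = 1110110₂. Square-and-multiply, entries mod 440:
Q^1 = [[1,1],[1,0]]
Q^3 = (Q^1)²·Q = [[3,2],[2,1]]
Q^7 = (Q^3)²·Q = [[21,13],[13,8]]
Q^14 = (Q^7)² = [[170,377],[377,233]]
Q^29 = (Q^14)²·Q = [[0,309],[309,131]]
Q^59 = (Q^29)²·Q = [[0,1],[1,439]]
Q^118 = (Q^59)² = [[1,439],[439,2]]
F_118 mod 440 = Q^118[0][1] = 439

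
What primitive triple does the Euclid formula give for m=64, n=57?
(847, 7296, 7345)

Euclid's formula: a = m² - n², b = 2mn, c = m² + n²
m = 64, n = 57
a = 64² - 57² = 4096 - 3249 = 847
b = 2 × 64 × 57 = 7296
c = 64² + 57² = 4096 + 3249 = 7345
Verification: 847² + 7296² = 717409 + 53231616 = 53949025 = 7345² ✓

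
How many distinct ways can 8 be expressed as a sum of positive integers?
22

p(n) counts ways to write n as a sum of positive integers (order ignored).
Examples: 8; 7 + 1; 6 + 2; 6 + 1 + 1; 5 + 3; ... (22 total)
p(8) = 22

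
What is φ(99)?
60

99 = 3^2 × 11
φ(n) = n × ∏(1 - 1/p) for each prime p dividing n
φ(99) = 99 × (1 - 1/3) × (1 - 1/11) = 60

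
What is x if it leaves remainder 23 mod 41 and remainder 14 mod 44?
146

Using Chinese Remainder Theorem:
M = 41 × 44 = 1804
M1 = 44, M2 = 41
y1 = 44^(-1) mod 41 = 14
y2 = 41^(-1) mod 44 = 29
x = (23×44×14 + 14×41×29) mod 1804 = 146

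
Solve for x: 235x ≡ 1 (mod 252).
163

gcd(235, 252) = 1, so the inverse exists.
Extended Euclidean algorithm on (252, 235):
252 = 1 × 235 + 17  ⟹  17 = (1)·252 + (-1)·235
235 = 13 × 17 + 14  ⟹  14 = (-13)·252 + (14)·235
17 = 1 × 14 + 3  ⟹  3 = (14)·252 + (-15)·235
14 = 4 × 3 + 2  ⟹  2 = (-69)·252 + (74)·235
3 = 1 × 2 + 1  ⟹  1 = (83)·252 + (-89)·235
So (-89)·235 ≡ 1 (mod 252), i.e. 235^(-1) ≡ -89 ≡ 163 (mod 252).
Check: 235 × 163 = 38305 ≡ 1 (mod 252)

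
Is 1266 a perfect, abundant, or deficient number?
abundant

Proper divisors of 1266: sum = 1 + 2 + 3 + 6 + 211 + 422 + 633 = 1278
Since 1278 > 1266, 1266 is abundant.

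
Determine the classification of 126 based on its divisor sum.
abundant

Proper divisors of 126: sum = 1 + 2 + 3 + 6 + 7 + 9 + 14 + 18 + 21 + 42 + 63 = 186
Since 186 > 126, 126 is abundant.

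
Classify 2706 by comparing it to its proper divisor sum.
abundant

Proper divisors of 2706: sum = 1 + 2 + 3 + 6 + 11 + 22 + 33 + 41 + 66 + 82 + 123 + 246 + 451 + 902 + 1353 = 3342
Since 3342 > 2706, 2706 is abundant.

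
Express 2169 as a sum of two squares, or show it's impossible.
12² + 45² (a=12, b=45)

Factorization: 2169 = 3^2 × 241
By Fermat: n is sum of two squares iff every prime p ≡ 3 (mod 4) appears to even power.
All primes ≡ 3 (mod 4) appear to even power.
Search a = 0, 1, 2, … for 2169 - a² a perfect square: first hit at a = 12: 2169 - 144 = 2025 = 45².
2169 = 12² + 45² = 144 + 2025 ✓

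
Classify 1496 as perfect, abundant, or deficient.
abundant

Proper divisors of 1496: sum = 1 + 2 + 4 + 8 + 11 + 17 + 22 + 34 + 44 + 68 + 88 + 136 + 187 + 374 + 748 = 1744
Since 1744 > 1496, 1496 is abundant.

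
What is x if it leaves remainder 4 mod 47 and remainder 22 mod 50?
2072

Using Chinese Remainder Theorem:
M = 47 × 50 = 2350
M1 = 50, M2 = 47
y1 = 50^(-1) mod 47 = 16
y2 = 47^(-1) mod 50 = 33
x = (4×50×16 + 22×47×33) mod 2350 = 2072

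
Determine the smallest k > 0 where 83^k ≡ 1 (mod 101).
100

101 is prime, so ord(83) divides φ(101) = 100.
Divisors of 100: 1, 2, 4, 5, 10, 20, 25, 50, 100.
Repeated squaring: 83^1 ≡ 83, 83^2 ≡ 21, 83^4 ≡ 37, 83^8 ≡ 56, 83^16 ≡ 5, 83^32 ≡ 25, 83^64 ≡ 19 (mod 101).
Test 83^d mod 101 for each divisor d in increasing order:
83^1 ≡ 83
83^2 ≡ 21
83^4 ≡ 37
83^5 = 83^4·83^1 ≡ 41
83^10 = 83^8·83^2 ≡ 65
83^20 = 83^16·83^4 ≡ 84
83^25 = 83^16·83^8·83^1 ≡ 10
83^50 = 83^32·83^16·83^2 ≡ 100
83^100 = 83^64·83^32·83^4 ≡ 1  ← first divisor giving 1
The order is 100.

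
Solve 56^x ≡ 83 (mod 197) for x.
70

Baby-step giant-step with step n = ⌈√197⌉ = 15.
Baby steps 56^j mod 197 (j:value) for j=0..14: 0:1, 1:56, 2:181, 3:89, 4:59, 5:152, 6:41, 7:129, 8:132, 9:103, 10:55, 11:125, 12:105, 13:167, 14:93.
Giant-step multiplier: 56^(-15) ≡ 56^(196-15) = 56^181 ≡ 126 (mod 197).
Giant steps γ_i = 83·126^i mod 197: γ_0=83, γ_1=17, γ_2=172, γ_3=2, γ_4=55 (in table at j=10).
x = i·n + j = 4·15 + 10 = 70.
Check: 56^70 ≡ 83 (mod 197).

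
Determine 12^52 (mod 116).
88

Repeated squaring. Binary of 52 = 110100.
12^1 ≡ 12 (mod 116); 12^2 ≡ 28 (mod 116); 12^4 ≡ 88 (mod 116); 12^8 ≡ 88 (mod 116); 12^16 ≡ 88 (mod 116); 12^32 ≡ 88 (mod 116)
12^52 = 12^4 × 12^16 × 12^32 ≡ 88 (mod 116)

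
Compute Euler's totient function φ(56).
24

56 = 2^3 × 7
φ(n) = n × ∏(1 - 1/p) for each prime p dividing n
φ(56) = 56 × (1 - 1/2) × (1 - 1/7) = 24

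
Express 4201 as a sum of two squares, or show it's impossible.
40² + 51² (a=40, b=51)

Factorization: 4201 = 4201
By Fermat: n is sum of two squares iff every prime p ≡ 3 (mod 4) appears to even power.
All primes ≡ 3 (mod 4) appear to even power.
Search a = 0, 1, 2, … for 4201 - a² a perfect square: first hit at a = 40: 4201 - 1600 = 2601 = 51².
4201 = 40² + 51² = 1600 + 2601 ✓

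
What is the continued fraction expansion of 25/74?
[0; 2, 1, 24]

Euclidean algorithm steps:
25 = 0 × 74 + 25
74 = 2 × 25 + 24
25 = 1 × 24 + 1
24 = 24 × 1 + 0
Continued fraction: [0; 2, 1, 24]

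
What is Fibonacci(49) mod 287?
239

Matrix identity: Q^n = [[F_(n+1), F_n], [F_n, F_(n-1)]] with Q = [[1,1],[1,0]].
n = 49 = 110001₂. Square-and-multiply, entries mod 287:
Q^1 = [[1,1],[1,0]]
Q^3 = (Q^1)²·Q = [[3,2],[2,1]]
Q^6 = (Q^3)² = [[13,8],[8,5]]
Q^12 = (Q^6)² = [[233,144],[144,89]]
Q^24 = (Q^12)² = [[118,161],[161,244]]
Q^49 = (Q^24)²·Q = [[260,239],[239,21]]
F_49 mod 287 = Q^49[0][1] = 239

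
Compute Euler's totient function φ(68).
32

68 = 2^2 × 17
φ(n) = n × ∏(1 - 1/p) for each prime p dividing n
φ(68) = 68 × (1 - 1/2) × (1 - 1/17) = 32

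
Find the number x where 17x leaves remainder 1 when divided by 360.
233

gcd(17, 360) = 1, so the inverse exists.
Extended Euclidean algorithm on (360, 17):
360 = 21 × 17 + 3  ⟹  3 = (1)·360 + (-21)·17
17 = 5 × 3 + 2  ⟹  2 = (-5)·360 + (106)·17
3 = 1 × 2 + 1  ⟹  1 = (6)·360 + (-127)·17
So (-127)·17 ≡ 1 (mod 360), i.e. 17^(-1) ≡ -127 ≡ 233 (mod 360).
Check: 17 × 233 = 3961 ≡ 1 (mod 360)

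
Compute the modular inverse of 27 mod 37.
11

gcd(27, 37) = 1, so the inverse exists.
Extended Euclidean algorithm on (37, 27):
37 = 1 × 27 + 10  ⟹  10 = (1)·37 + (-1)·27
27 = 2 × 10 + 7  ⟹  7 = (-2)·37 + (3)·27
10 = 1 × 7 + 3  ⟹  3 = (3)·37 + (-4)·27
7 = 2 × 3 + 1  ⟹  1 = (-8)·37 + (11)·27
So (11)·27 ≡ 1 (mod 37), i.e. 27^(-1) ≡ 11 (mod 37).
Check: 27 × 11 = 297 ≡ 1 (mod 37)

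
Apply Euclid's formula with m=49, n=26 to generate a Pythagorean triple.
(1725, 2548, 3077)

Euclid's formula: a = m² - n², b = 2mn, c = m² + n²
m = 49, n = 26
a = 49² - 26² = 2401 - 676 = 1725
b = 2 × 49 × 26 = 2548
c = 49² + 26² = 2401 + 676 = 3077
Verification: 1725² + 2548² = 2975625 + 6492304 = 9467929 = 3077² ✓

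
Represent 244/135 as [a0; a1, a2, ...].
[1; 1, 4, 5, 5]

Euclidean algorithm steps:
244 = 1 × 135 + 109
135 = 1 × 109 + 26
109 = 4 × 26 + 5
26 = 5 × 5 + 1
5 = 5 × 1 + 0
Continued fraction: [1; 1, 4, 5, 5]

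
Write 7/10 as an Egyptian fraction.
1/2 + 1/5

Greedy algorithm:
7/10: ceiling(10/7) = 2, use 1/2
1/5: ceiling(5/1) = 5, use 1/5
Result: 7/10 = 1/2 + 1/5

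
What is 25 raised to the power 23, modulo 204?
49

Repeated squaring. Binary of 23 = 10111.
25^1 ≡ 25 (mod 204); 25^2 ≡ 13 (mod 204); 25^4 ≡ 169 (mod 204); 25^8 ≡ 1 (mod 204); 25^16 ≡ 1 (mod 204)
25^23 = 25^1 × 25^2 × 25^4 × 25^16 ≡ 49 (mod 204)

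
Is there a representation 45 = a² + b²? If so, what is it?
3² + 6² (a=3, b=6)

Factorization: 45 = 3^2 × 5
By Fermat: n is sum of two squares iff every prime p ≡ 3 (mod 4) appears to even power.
All primes ≡ 3 (mod 4) appear to even power.
Search a = 0, 1, 2, … for 45 - a² a perfect square: first hit at a = 3: 45 - 9 = 36 = 6².
45 = 3² + 6² = 9 + 36 ✓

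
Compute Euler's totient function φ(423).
276

423 = 3^2 × 47
φ(n) = n × ∏(1 - 1/p) for each prime p dividing n
φ(423) = 423 × (1 - 1/3) × (1 - 1/47) = 276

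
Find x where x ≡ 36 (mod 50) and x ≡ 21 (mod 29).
1036

Using Chinese Remainder Theorem:
M = 50 × 29 = 1450
M1 = 29, M2 = 50
y1 = 29^(-1) mod 50 = 19
y2 = 50^(-1) mod 29 = 18
x = (36×29×19 + 21×50×18) mod 1450 = 1036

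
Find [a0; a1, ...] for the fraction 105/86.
[1; 4, 1, 1, 9]

Euclidean algorithm steps:
105 = 1 × 86 + 19
86 = 4 × 19 + 10
19 = 1 × 10 + 9
10 = 1 × 9 + 1
9 = 9 × 1 + 0
Continued fraction: [1; 4, 1, 1, 9]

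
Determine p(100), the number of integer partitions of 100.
190569292

p(n) counts ways to write n as a sum of positive integers (order ignored).
Euler's pentagonal recurrence: p(k) = p(k-1) + p(k-2) - p(k-5) - p(k-7) + p(k-12) + p(k-15) - ... (offsets j(3j∓1)/2, signs ++--, p(0)=1, p(<0)=0).
DP table for k = 0..99: p(0)=1, p(1)=1, p(2)=2, p(3)=3, p(4)=5, p(5)=7, p(6)=11, p(7)=15, p(8)=22, p(9)=30, p(10)=42, p(11)=56, p(12)=77, p(13)=101, p(14)=135, p(15)=176, p(16)=231, p(17)=297, p(18)=385, p(19)=490, p(20)=627, p(21)=792, p(22)=1002, p(23)=1255, p(24)=1575, p(25)=1958, p(26)=2436, p(27)=3010, p(28)=3718, p(29)=4565, p(30)=5604, p(31)=6842, p(32)=8349, p(33)=10143, p(34)=12310, p(35)=14883, p(36)=17977, p(37)=21637, p(38)=26015, p(39)=31185, p(40)=37338, p(41)=44583, p(42)=53174, p(43)=63261, p(44)=75175, p(45)=89134, p(46)=105558, p(47)=124754, p(48)=147273, p(49)=173525, p(50)=204226, p(51)=239943, p(52)=281589, p(53)=329931, p(54)=386155, p(55)=451276, p(56)=526823, p(57)=614154, p(58)=715220, p(59)=831820, p(60)=966467, p(61)=1121505, p(62)=1300156, p(63)=1505499, p(64)=1741630, p(65)=2012558, p(66)=2323520, p(67)=2679689, p(68)=3087735, p(69)=3554345, p(70)=4087968, p(71)=4697205, p(72)=5392783, p(73)=6185689, p(74)=7089500, p(75)=8118264, p(76)=9289091, p(77)=10619863, p(78)=12132164, p(79)=13848650, p(80)=15796476, p(81)=18004327, p(82)=20506255, p(83)=23338469, p(84)=26543660, p(85)=30167357, p(86)=34262962, p(87)=38887673, p(88)=44108109, p(89)=49995925, p(90)=56634173, p(91)=64112359, p(92)=72533807, p(93)=82010177, p(94)=92669720, p(95)=104651419, p(96)=118114304, p(97)=133230930, p(98)=150198136, p(99)=169229875.
Final step: p(100) = p(99) + p(98) - p(95) - p(93) + p(88) + p(85) - p(78) - p(74) + p(65) + p(60) - p(49) - p(43) + p(30) + p(23) - p(8) - p(0)
= 169229875 + 150198136 - 104651419 - 82010177 + 44108109 + 30167357 - 12132164 - 7089500 + 2012558 + 966467 - 173525 - 63261 + 5604 + 1255 - 22 - 1
= 190569292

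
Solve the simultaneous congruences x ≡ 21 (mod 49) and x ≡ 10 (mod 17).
707

Using Chinese Remainder Theorem:
M = 49 × 17 = 833
M1 = 17, M2 = 49
y1 = 17^(-1) mod 49 = 26
y2 = 49^(-1) mod 17 = 8
x = (21×17×26 + 10×49×8) mod 833 = 707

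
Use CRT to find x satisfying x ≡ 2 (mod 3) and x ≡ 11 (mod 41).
11

Using Chinese Remainder Theorem:
M = 3 × 41 = 123
M1 = 41, M2 = 3
y1 = 41^(-1) mod 3 = 2
y2 = 3^(-1) mod 41 = 14
x = (2×41×2 + 11×3×14) mod 123 = 11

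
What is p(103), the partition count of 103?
271248950

p(n) counts ways to write n as a sum of positive integers (order ignored).
Euler's pentagonal recurrence: p(k) = p(k-1) + p(k-2) - p(k-5) - p(k-7) + p(k-12) + p(k-15) - ... (offsets j(3j∓1)/2, signs ++--, p(0)=1, p(<0)=0).
DP table for k = 0..102: p(0)=1, p(1)=1, p(2)=2, p(3)=3, p(4)=5, p(5)=7, p(6)=11, p(7)=15, p(8)=22, p(9)=30, p(10)=42, p(11)=56, p(12)=77, p(13)=101, p(14)=135, p(15)=176, p(16)=231, p(17)=297, p(18)=385, p(19)=490, p(20)=627, p(21)=792, p(22)=1002, p(23)=1255, p(24)=1575, p(25)=1958, p(26)=2436, p(27)=3010, p(28)=3718, p(29)=4565, p(30)=5604, p(31)=6842, p(32)=8349, p(33)=10143, p(34)=12310, p(35)=14883, p(36)=17977, p(37)=21637, p(38)=26015, p(39)=31185, p(40)=37338, p(41)=44583, p(42)=53174, p(43)=63261, p(44)=75175, p(45)=89134, p(46)=105558, p(47)=124754, p(48)=147273, p(49)=173525, p(50)=204226, p(51)=239943, p(52)=281589, p(53)=329931, p(54)=386155, p(55)=451276, p(56)=526823, p(57)=614154, p(58)=715220, p(59)=831820, p(60)=966467, p(61)=1121505, p(62)=1300156, p(63)=1505499, p(64)=1741630, p(65)=2012558, p(66)=2323520, p(67)=2679689, p(68)=3087735, p(69)=3554345, p(70)=4087968, p(71)=4697205, p(72)=5392783, p(73)=6185689, p(74)=7089500, p(75)=8118264, p(76)=9289091, p(77)=10619863, p(78)=12132164, p(79)=13848650, p(80)=15796476, p(81)=18004327, p(82)=20506255, p(83)=23338469, p(84)=26543660, p(85)=30167357, p(86)=34262962, p(87)=38887673, p(88)=44108109, p(89)=49995925, p(90)=56634173, p(91)=64112359, p(92)=72533807, p(93)=82010177, p(94)=92669720, p(95)=104651419, p(96)=118114304, p(97)=133230930, p(98)=150198136, p(99)=169229875, p(100)=190569292, p(101)=214481126, p(102)=241265379.
Final step: p(103) = p(102) + p(101) - p(98) - p(96) + p(91) + p(88) - p(81) - p(77) + p(68) + p(63) - p(52) - p(46) + p(33) + p(26) - p(11) - p(3)
= 241265379 + 214481126 - 150198136 - 118114304 + 64112359 + 44108109 - 18004327 - 10619863 + 3087735 + 1505499 - 281589 - 105558 + 10143 + 2436 - 56 - 3
= 271248950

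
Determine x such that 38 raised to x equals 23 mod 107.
88

Baby-step giant-step with step n = ⌈√107⌉ = 11.
Baby steps 38^j mod 107 (j:value) for j=0..10: 0:1, 1:38, 2:53, 3:88, 4:27, 5:63, 6:40, 7:22, 8:87, 9:96, 10:10.
Giant-step multiplier: 38^(-11) ≡ 38^(106-11) = 38^95 ≡ 78 (mod 107).
Giant steps γ_i = 23·78^i mod 107: γ_0=23, γ_1=82, γ_2=83, γ_3=54, γ_4=39, γ_5=46, γ_6=57, γ_7=59, γ_8=1 (in table at j=0).
x = i·n + j = 8·11 + 0 = 88.
Check: 38^88 ≡ 23 (mod 107).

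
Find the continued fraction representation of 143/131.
[1; 10, 1, 11]

Euclidean algorithm steps:
143 = 1 × 131 + 12
131 = 10 × 12 + 11
12 = 1 × 11 + 1
11 = 11 × 1 + 0
Continued fraction: [1; 10, 1, 11]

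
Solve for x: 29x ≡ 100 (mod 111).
x ≡ 80 (mod 111)

gcd(29, 111) = 1, which divides 100, so solutions exist.
Find 29^(-1) mod 111 by the extended Euclidean algorithm:
111 = 3 × 29 + 24  ⟹  24 = (1)·111 + (-3)·29
29 = 1 × 24 + 5  ⟹  5 = (-1)·111 + (4)·29
24 = 4 × 5 + 4  ⟹  4 = (5)·111 + (-19)·29
5 = 1 × 4 + 1  ⟹  1 = (-6)·111 + (23)·29
So (23)·29 ≡ 1 (mod 111), i.e. 29^(-1) ≡ 23 (mod 111).
x ≡ 23 × 100 = 2300 ≡ 80 (mod 111).
Check: 29 × 80 = 2320 ≡ 100 (mod 111).
Unique solution: x ≡ 80 (mod 111)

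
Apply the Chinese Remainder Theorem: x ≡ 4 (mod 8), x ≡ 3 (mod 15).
108

Using Chinese Remainder Theorem:
M = 8 × 15 = 120
M1 = 15, M2 = 8
y1 = 15^(-1) mod 8 = 7
y2 = 8^(-1) mod 15 = 2
x = (4×15×7 + 3×8×2) mod 120 = 108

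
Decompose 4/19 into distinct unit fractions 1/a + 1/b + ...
1/5 + 1/95

Greedy algorithm:
4/19: ceiling(19/4) = 5, use 1/5
1/95: ceiling(95/1) = 95, use 1/95
Result: 4/19 = 1/5 + 1/95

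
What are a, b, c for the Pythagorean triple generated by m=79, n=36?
(4945, 5688, 7537)

Euclid's formula: a = m² - n², b = 2mn, c = m² + n²
m = 79, n = 36
a = 79² - 36² = 6241 - 1296 = 4945
b = 2 × 79 × 36 = 5688
c = 79² + 36² = 6241 + 1296 = 7537
Verification: 4945² + 5688² = 24453025 + 32353344 = 56806369 = 7537² ✓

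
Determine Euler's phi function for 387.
252

387 = 3^2 × 43
φ(n) = n × ∏(1 - 1/p) for each prime p dividing n
φ(387) = 387 × (1 - 1/3) × (1 - 1/43) = 252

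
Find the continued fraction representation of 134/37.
[3; 1, 1, 1, 1, 1, 4]

Euclidean algorithm steps:
134 = 3 × 37 + 23
37 = 1 × 23 + 14
23 = 1 × 14 + 9
14 = 1 × 9 + 5
9 = 1 × 5 + 4
5 = 1 × 4 + 1
4 = 4 × 1 + 0
Continued fraction: [3; 1, 1, 1, 1, 1, 4]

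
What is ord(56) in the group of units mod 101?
25

101 is prime, so ord(56) divides φ(101) = 100.
Divisors of 100: 1, 2, 4, 5, 10, 20, 25, 50, 100.
Repeated squaring: 56^1 ≡ 56, 56^2 ≡ 5, 56^4 ≡ 25, 56^8 ≡ 19, 56^16 ≡ 58, 56^32 ≡ 31, 56^64 ≡ 52 (mod 101).
Test 56^d mod 101 for each divisor d in increasing order:
56^1 ≡ 56
56^2 ≡ 5
56^4 ≡ 25
56^5 = 56^4·56^1 ≡ 87
56^10 = 56^8·56^2 ≡ 95
56^20 = 56^16·56^4 ≡ 36
56^25 = 56^16·56^8·56^1 ≡ 1  ← first divisor giving 1
The order is 25.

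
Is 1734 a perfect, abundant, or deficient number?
abundant

Proper divisors of 1734: sum = 1 + 2 + 3 + 6 + 17 + 34 + 51 + 102 + 289 + 578 + 867 = 1950
Since 1950 > 1734, 1734 is abundant.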